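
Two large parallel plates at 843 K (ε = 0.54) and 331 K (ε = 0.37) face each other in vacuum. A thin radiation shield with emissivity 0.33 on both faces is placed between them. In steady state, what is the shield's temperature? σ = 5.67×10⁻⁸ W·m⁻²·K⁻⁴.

In steady state the net flux on the hot side equals that on the cold side.
σ(T₁⁴−T_s⁴)/D₁ = σ(T_s⁴−T₂⁴)/D₂, with D₁ = 1/ε₁+1/ε_s−1 = 3.882, D₂ = 1/ε_s+1/ε₂−1 = 4.733.
Solve for T_s⁴: T_s⁴ = (D₂·T₁⁴ + D₁·T₂⁴)/(D₁+D₂) = 2.829×10¹¹ K⁴.

T_s ≈ 729 K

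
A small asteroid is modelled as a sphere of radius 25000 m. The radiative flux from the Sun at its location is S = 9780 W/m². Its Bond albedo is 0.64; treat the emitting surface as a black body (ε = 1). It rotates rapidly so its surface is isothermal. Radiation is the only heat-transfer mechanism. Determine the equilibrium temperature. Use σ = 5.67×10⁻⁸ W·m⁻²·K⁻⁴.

T ≈ 353 K

At equilibrium, absorbed power = emitted power.
Absorbing cross-section = πr² = 1.963×10⁹ m²; emitting surface = 4πr² = 7.854×10⁹ m² (ratio 4).
(1−a)S·A_cross = εσ·A_surf·T⁴  ⇒  T⁴ = (1−a)S/(4σ).
T⁴ = 0.360·9780/(4·5.67×10⁻⁸) = 1.552×10¹⁰ K⁴.
T = (1.552×10¹⁰)^(1/4).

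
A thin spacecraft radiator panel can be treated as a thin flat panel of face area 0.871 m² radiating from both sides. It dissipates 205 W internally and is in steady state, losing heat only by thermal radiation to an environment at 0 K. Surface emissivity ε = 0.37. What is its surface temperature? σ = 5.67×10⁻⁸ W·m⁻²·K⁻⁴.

Steady state: internal power = radiated power, P = εσA T⁴.
Radiating area A = 2·0.871 = 1.742 m².
T⁴ = P/(εσA) = 205/(0.37·5.67×10⁻⁸·1.742) = 5.609×10⁹ K⁴.
T = (5.609×10⁹)^(1/4).

T ≈ 274 K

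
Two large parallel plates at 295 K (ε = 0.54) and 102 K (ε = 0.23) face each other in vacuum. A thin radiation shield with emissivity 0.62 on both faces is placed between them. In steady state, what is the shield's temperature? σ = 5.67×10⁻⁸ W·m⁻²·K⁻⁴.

T_s ≈ 267 K

In steady state the net flux on the hot side equals that on the cold side.
σ(T₁⁴−T_s⁴)/D₁ = σ(T_s⁴−T₂⁴)/D₂, with D₁ = 1/ε₁+1/ε_s−1 = 2.465, D₂ = 1/ε_s+1/ε₂−1 = 4.961.
Solve for T_s⁴: T_s⁴ = (D₂·T₁⁴ + D₁·T₂⁴)/(D₁+D₂) = 5.095×10⁹ K⁴.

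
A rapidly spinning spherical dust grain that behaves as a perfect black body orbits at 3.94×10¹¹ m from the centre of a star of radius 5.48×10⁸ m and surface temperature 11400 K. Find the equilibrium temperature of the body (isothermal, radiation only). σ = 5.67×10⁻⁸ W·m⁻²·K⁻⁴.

The star's surface emits σT_*⁴; at distance d the flux is S = σT_*⁴(R_*/d)².
S = 5.67×10⁻⁸·(11400)⁴·(5.48×10⁸/3.94×10¹¹)² = 1853 W/m².
For an isothermal sphere T⁴ = (1−a)S/(4σ) = 8.168×10⁹ K⁴.

T ≈ 301 K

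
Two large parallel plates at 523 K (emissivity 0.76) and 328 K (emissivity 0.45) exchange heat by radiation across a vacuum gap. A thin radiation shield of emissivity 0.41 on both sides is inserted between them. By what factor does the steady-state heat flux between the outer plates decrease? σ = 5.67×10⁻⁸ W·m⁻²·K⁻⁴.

factor ≈ 2.53

Without shield: q₀ = σΔ(T⁴)/(1/ε₁+1/ε₂−1) with denominator 2.538.
With shield the two gaps are in series; the resistances add: (1/ε₁+1/ε_s−1)+(1/ε_s+1/ε₂−1) = 2.755+3.661 = 6.416.
Heat-flux ratio q₀/q = 6.416/2.538.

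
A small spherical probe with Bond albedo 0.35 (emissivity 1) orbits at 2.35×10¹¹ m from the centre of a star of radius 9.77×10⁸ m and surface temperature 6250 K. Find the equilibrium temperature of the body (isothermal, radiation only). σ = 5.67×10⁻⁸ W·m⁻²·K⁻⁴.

The star's surface emits σT_*⁴; at distance d the flux is S = σT_*⁴(R_*/d)².
S = 5.67×10⁻⁸·(6250)⁴·(9.77×10⁸/2.35×10¹¹)² = 1495 W/m².
For an isothermal sphere T⁴ = (1−a)S/(4σ) = 4.286×10⁹ K⁴.

T ≈ 256 K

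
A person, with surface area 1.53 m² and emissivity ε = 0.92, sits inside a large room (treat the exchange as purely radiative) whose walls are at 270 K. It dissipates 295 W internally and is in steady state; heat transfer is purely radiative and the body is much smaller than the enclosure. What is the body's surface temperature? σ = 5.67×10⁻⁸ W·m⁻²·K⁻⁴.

T ≈ 308 K

For a small grey body in a large enclosure, net radiated power = εσA(T⁴ − T_w⁴).
Steady state: P = εσA(T⁴ − T_w⁴) with A = 1.53 m².
T⁴ = P/(εσA) + T_w⁴ = 295/(0.92·5.67×10⁻⁸·1.530) + (270)⁴
    = 3.696×10⁹ + 5.314×10⁹ = 9.011×10⁹ K⁴.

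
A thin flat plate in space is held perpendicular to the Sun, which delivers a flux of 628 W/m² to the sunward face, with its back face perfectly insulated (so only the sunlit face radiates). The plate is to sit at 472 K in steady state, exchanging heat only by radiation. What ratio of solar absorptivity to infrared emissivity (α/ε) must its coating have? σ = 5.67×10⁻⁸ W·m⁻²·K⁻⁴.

Balance: αS·A = εσ·1A·T⁴ ⇒ α/ε = σT⁴/S.
α/ε = 5.67×10⁻⁸·(472)⁴/628 = 5.67×10⁻⁸·4.963×10¹⁰/628.

α/ε ≈ 4.48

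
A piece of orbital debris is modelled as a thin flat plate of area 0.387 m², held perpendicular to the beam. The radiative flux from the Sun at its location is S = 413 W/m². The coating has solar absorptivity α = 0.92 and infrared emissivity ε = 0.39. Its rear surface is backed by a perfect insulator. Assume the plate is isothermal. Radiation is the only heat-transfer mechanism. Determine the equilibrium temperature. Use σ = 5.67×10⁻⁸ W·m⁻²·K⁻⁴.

At equilibrium, absorbed power = emitted power.
Absorbing cross-section = A = 0.3870 m²; emitting surface = A = 0.3870 m² (ratio 1).
αS·A_cross = εσ·A_surf·T⁴  ⇒  T⁴ = αS/(ε·1σ).
T⁴ = 0.920·413/(0.39·1·5.67×10⁻⁸) = 1.718×10¹⁰ K⁴.
T = (1.718×10¹⁰)^(1/4).

T ≈ 362 K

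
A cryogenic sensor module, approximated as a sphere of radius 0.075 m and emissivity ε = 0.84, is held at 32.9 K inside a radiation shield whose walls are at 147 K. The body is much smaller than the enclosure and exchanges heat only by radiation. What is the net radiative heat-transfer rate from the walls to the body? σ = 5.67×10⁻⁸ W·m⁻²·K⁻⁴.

P_net ≈ 1.57 W

For a small grey body in a large enclosure: P_net = εσA(T_body⁴ − T_wall⁴).
A = 4πr² = 0.07069 m²; T_body⁴ − T_wall⁴ = 1.172×10⁶ − 4.669×10⁸ = -4.658×10⁸ K⁴.
|P_net| = 0.84·5.67×10⁻⁸·0.07069·4.658×10⁸.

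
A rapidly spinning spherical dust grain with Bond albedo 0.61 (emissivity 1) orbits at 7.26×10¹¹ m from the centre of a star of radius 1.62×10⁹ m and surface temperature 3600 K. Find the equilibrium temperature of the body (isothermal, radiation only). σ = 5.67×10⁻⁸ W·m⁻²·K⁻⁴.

T ≈ 95.0 K

The star's surface emits σT_*⁴; at distance d the flux is S = σT_*⁴(R_*/d)².
S = 5.67×10⁻⁸·(3600)⁴·(1.62×10⁹/7.26×10¹¹)² = 47.42 W/m².
For an isothermal sphere T⁴ = (1−a)S/(4σ) = 8.154×10⁷ K⁴.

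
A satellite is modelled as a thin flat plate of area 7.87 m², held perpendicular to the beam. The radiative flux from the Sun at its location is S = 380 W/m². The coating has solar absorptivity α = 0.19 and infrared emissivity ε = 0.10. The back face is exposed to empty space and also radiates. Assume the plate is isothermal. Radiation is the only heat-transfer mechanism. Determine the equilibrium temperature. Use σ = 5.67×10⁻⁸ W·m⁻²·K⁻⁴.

At equilibrium, absorbed power = emitted power.
Absorbing cross-section = A = 7.870 m²; emitting surface = 2A = 15.74 m² (ratio 2).
αS·A_cross = εσ·A_surf·T⁴  ⇒  T⁴ = αS/(ε·2σ).
T⁴ = 0.190·380/(0.10·2·5.67×10⁻⁸) = 6.367×10⁹ K⁴.
T = (6.367×10⁹)^(1/4).

T ≈ 282 K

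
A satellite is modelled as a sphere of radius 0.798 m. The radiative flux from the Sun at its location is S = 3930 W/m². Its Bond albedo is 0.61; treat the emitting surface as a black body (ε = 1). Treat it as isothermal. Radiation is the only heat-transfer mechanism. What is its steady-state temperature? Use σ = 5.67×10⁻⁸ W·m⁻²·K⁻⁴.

T ≈ 287 K

At equilibrium, absorbed power = emitted power.
Absorbing cross-section = πr² = 2.001 m²; emitting surface = 4πr² = 8.002 m² (ratio 4).
(1−a)S·A_cross = εσ·A_surf·T⁴  ⇒  T⁴ = (1−a)S/(4σ).
T⁴ = 0.390·3930/(4·5.67×10⁻⁸) = 6.758×10⁹ K⁴.
T = (6.758×10⁹)^(1/4).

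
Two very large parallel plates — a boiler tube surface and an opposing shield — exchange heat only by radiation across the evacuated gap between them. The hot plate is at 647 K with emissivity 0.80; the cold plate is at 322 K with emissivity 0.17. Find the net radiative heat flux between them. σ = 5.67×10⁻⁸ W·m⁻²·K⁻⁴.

q ≈ 1520 W/m²

For two infinite grey parallel plates, q = σ(T₁⁴ − T₂⁴)/(1/ε₁ + 1/ε₂ − 1).
T₁⁴ − T₂⁴ = 1.752×10¹¹ − 1.075×10¹⁰ = 1.645×10¹¹ K⁴.
1/ε₁ + 1/ε₂ − 1 = 1.250 + 5.882 − 1 = 6.132.
q = 5.67×10⁻⁸ × 1.645×10¹¹ / 6.132.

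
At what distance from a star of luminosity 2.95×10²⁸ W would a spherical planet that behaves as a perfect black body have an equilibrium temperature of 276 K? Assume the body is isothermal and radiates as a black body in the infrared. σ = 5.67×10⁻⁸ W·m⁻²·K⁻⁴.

d ≈ 1.34×10¹² m

For an isothermal black-emitting sphere, (1−a)S·πr² = σ·4πr²·T⁴ ⇒ S = 4σT⁴/(1−a).
S = 4·5.67×10⁻⁸·(276)⁴/1.00 = 1316 W/m².
Flux falls as S = L/(4πd²), so d = √(L/(4πS)) = √(2.95×10²⁸/(4π·1316)).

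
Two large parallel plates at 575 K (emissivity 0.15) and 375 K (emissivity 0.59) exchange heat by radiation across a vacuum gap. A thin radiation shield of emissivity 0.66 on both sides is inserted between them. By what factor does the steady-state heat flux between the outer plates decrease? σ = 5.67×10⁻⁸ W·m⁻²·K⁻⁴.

factor ≈ 1.28

Without shield: q₀ = σΔ(T⁴)/(1/ε₁+1/ε₂−1) with denominator 7.362.
With shield the two gaps are in series; the resistances add: (1/ε₁+1/ε_s−1)+(1/ε_s+1/ε₂−1) = 7.182+2.210 = 9.392.
Heat-flux ratio q₀/q = 9.392/7.362.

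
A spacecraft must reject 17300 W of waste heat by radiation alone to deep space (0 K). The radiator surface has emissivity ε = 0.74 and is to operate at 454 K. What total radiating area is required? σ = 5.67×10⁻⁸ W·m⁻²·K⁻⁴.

A ≈ 9.71 m²

P = εσA T⁴ ⇒ A = P/(εσT⁴).
T⁴ = 4.248×10¹⁰ K⁴.
A = 17300/(0.74 × 5.67×10⁻⁸ × 4.248×10¹⁰).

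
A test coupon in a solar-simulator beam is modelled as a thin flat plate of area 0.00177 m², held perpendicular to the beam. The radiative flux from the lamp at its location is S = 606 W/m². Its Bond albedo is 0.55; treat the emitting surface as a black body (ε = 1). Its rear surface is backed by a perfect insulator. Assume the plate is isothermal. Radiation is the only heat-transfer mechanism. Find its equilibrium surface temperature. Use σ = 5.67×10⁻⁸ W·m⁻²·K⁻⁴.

T ≈ 263 K

At equilibrium, absorbed power = emitted power.
Absorbing cross-section = A = 0.001770 m²; emitting surface = A = 0.001770 m² (ratio 1).
(1−a)S·A_cross = εσ·A_surf·T⁴  ⇒  T⁴ = (1−a)S/(1σ).
T⁴ = 0.450·606/(1·5.67×10⁻⁸) = 4.810×10⁹ K⁴.
T = (4.810×10⁹)^(1/4).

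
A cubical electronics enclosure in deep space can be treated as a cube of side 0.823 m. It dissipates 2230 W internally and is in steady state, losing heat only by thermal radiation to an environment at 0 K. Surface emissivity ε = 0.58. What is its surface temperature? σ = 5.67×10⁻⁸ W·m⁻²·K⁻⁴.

Steady state: internal power = radiated power, P = εσA T⁴.
Radiating area A = 6L² = 4.064 m².
T⁴ = P/(εσA) = 2230/(0.58·5.67×10⁻⁸·4.064) = 1.669×10¹⁰ K⁴.
T = (1.669×10¹⁰)^(1/4).

T ≈ 359 K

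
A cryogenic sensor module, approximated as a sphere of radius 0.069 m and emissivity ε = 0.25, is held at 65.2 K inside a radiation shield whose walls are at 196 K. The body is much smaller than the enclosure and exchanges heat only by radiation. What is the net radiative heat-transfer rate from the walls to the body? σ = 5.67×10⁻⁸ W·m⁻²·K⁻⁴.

For a small grey body in a large enclosure: P_net = εσA(T_body⁴ − T_wall⁴).
A = 4πr² = 0.05983 m²; T_body⁴ − T_wall⁴ = 1.807×10⁷ − 1.476×10⁹ = -1.458×10⁹ K⁴.
|P_net| = 0.25·5.67×10⁻⁸·0.05983·1.458×10⁹.

P_net ≈ 1.24 W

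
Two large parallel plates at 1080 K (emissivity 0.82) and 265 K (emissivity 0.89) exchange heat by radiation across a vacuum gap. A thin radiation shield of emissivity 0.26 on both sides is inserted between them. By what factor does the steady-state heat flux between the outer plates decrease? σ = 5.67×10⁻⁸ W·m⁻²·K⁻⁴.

Without shield: q₀ = σΔ(T⁴)/(1/ε₁+1/ε₂−1) with denominator 1.343.
With shield the two gaps are in series; the resistances add: (1/ε₁+1/ε_s−1)+(1/ε_s+1/ε₂−1) = 4.066+3.970 = 8.035.
Heat-flux ratio q₀/q = 8.035/1.343.

factor ≈ 5.98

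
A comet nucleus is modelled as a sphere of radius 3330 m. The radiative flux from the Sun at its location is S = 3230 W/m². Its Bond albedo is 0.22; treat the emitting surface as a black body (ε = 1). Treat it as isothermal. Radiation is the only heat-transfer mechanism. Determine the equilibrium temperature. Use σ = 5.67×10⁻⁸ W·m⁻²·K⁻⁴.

T ≈ 325 K

At equilibrium, absorbed power = emitted power.
Absorbing cross-section = πr² = 3.484×10⁷ m²; emitting surface = 4πr² = 1.393×10⁸ m² (ratio 4).
(1−a)S·A_cross = εσ·A_surf·T⁴  ⇒  T⁴ = (1−a)S/(4σ).
T⁴ = 0.780·3230/(4·5.67×10⁻⁸) = 1.111×10¹⁰ K⁴.
T = (1.111×10¹⁰)^(1/4).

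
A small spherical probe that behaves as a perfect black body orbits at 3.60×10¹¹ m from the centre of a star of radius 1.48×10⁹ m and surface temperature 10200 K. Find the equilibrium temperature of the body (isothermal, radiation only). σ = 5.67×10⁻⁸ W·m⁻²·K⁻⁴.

The star's surface emits σT_*⁴; at distance d the flux is S = σT_*⁴(R_*/d)².
S = 5.67×10⁻⁸·(10200)⁴·(1.48×10⁹/3.60×10¹¹)² = 10370 W/m².
For an isothermal sphere T⁴ = (1−a)S/(4σ) = 4.574×10¹⁰ K⁴.

T ≈ 462 K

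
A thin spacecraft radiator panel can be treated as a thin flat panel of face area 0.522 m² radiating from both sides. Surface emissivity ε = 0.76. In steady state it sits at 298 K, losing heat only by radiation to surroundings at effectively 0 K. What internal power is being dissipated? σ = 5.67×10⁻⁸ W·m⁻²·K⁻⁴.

Steady state: P = εσA T⁴.
A = 2·0.522 = 1.044 m²; T⁴ = (298)⁴ = 7.886×10⁹ K⁴.
P = 0.76 × 5.67×10⁻⁸ × 1.044 × 7.886×10⁹.

P ≈ 355 W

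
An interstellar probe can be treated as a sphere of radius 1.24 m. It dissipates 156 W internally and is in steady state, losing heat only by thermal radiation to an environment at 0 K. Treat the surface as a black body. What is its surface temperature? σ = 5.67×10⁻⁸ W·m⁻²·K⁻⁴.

T ≈ 109 K

Steady state: internal power = radiated power, P = εσA T⁴.
Radiating area A = 4πr² = 19.32 m².
T⁴ = P/(εσA) = 156/(1.0·5.67×10⁻⁸·19.32) = 1.424×10⁸ K⁴.
T = (1.424×10⁸)^(1/4).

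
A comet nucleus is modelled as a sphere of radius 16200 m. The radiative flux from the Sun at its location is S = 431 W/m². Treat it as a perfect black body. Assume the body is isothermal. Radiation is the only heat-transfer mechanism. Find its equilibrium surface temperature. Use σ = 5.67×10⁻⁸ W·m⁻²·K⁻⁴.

At equilibrium, absorbed power = emitted power.
Absorbing cross-section = πr² = 8.245×10⁸ m²; emitting surface = 4πr² = 3.298×10⁹ m² (ratio 4).
S·A_cross = εσ·A_surf·T⁴  ⇒  T⁴ = S/(4σ).
T⁴ = 1.00·431/(4·5.67×10⁻⁸) = 1.900×10⁹ K⁴.
T = (1.900×10⁹)^(1/4).

T ≈ 209 K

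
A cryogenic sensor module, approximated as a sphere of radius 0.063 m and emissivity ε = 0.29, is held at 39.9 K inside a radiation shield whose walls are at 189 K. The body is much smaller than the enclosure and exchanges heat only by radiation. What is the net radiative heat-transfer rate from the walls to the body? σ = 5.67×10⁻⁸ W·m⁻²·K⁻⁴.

For a small grey body in a large enclosure: P_net = εσA(T_body⁴ − T_wall⁴).
A = 4πr² = 0.04988 m²; T_body⁴ − T_wall⁴ = 2.534×10⁶ − 1.276×10⁹ = -1.273×10⁹ K⁴.
|P_net| = 0.29·5.67×10⁻⁸·0.04988·1.273×10⁹.

P_net ≈ 1.04 W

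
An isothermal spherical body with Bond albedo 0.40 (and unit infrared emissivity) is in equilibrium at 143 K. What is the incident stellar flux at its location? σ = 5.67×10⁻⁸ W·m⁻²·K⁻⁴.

S ≈ 158 W/m²

(1−a)S·πr² = σ·4πr²·T⁴ ⇒ S = 4σT⁴/(1−a).
S = 4·5.67×10⁻⁸·4.182×10⁸/0.600.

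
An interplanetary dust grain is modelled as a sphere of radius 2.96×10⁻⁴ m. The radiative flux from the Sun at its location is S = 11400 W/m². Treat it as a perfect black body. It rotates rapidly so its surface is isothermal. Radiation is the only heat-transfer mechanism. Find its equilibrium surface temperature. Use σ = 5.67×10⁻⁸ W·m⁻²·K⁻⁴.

T ≈ 473 K

At equilibrium, absorbed power = emitted power.
Absorbing cross-section = πr² = 2.753×10⁻⁷ m²; emitting surface = 4πr² = 1.101×10⁻⁶ m² (ratio 4).
S·A_cross = εσ·A_surf·T⁴  ⇒  T⁴ = S/(4σ).
T⁴ = 1.00·11400/(4·5.67×10⁻⁸) = 5.026×10¹⁰ K⁴.
T = (5.026×10¹⁰)^(1/4).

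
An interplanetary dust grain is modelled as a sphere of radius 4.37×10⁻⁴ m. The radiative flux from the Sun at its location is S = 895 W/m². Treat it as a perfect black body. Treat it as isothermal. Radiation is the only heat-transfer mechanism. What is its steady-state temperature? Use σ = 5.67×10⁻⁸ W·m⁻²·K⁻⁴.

T ≈ 251 K

At equilibrium, absorbed power = emitted power.
Absorbing cross-section = πr² = 5.999×10⁻⁷ m²; emitting surface = 4πr² = 2.400×10⁻⁶ m² (ratio 4).
S·A_cross = εσ·A_surf·T⁴  ⇒  T⁴ = S/(4σ).
T⁴ = 1.00·895/(4·5.67×10⁻⁸) = 3.946×10⁹ K⁴.
T = (3.946×10⁹)^(1/4).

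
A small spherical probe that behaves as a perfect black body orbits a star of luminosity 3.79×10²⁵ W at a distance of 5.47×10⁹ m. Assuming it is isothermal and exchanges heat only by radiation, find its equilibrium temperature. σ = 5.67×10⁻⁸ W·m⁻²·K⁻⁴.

First find the stellar flux at distance d: S = L/(4πd²) = 3.79×10²⁵/(4π·(5.47×10⁹)²) = 1.008×10⁵ W/m².
For an isothermal sphere, absorbed (1−a)S·πr² = emitted σ·4πr²·T⁴, so T⁴ = (1−a)S/(4σ).
T⁴ = 1.00·1.008×10⁵/(4·5.67×10⁻⁸) = 4.444×10¹¹ K⁴.

T ≈ 816 K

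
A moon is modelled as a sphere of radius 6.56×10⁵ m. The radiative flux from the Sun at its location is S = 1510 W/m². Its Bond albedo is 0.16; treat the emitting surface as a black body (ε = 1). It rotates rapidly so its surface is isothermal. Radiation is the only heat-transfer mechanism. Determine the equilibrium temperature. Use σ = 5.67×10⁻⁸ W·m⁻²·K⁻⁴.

T ≈ 273 K

At equilibrium, absorbed power = emitted power.
Absorbing cross-section = πr² = 1.352×10¹² m²; emitting surface = 4πr² = 5.408×10¹² m² (ratio 4).
(1−a)S·A_cross = εσ·A_surf·T⁴  ⇒  T⁴ = (1−a)S/(4σ).
T⁴ = 0.840·1510/(4·5.67×10⁻⁸) = 5.593×10⁹ K⁴.
T = (5.593×10⁹)^(1/4).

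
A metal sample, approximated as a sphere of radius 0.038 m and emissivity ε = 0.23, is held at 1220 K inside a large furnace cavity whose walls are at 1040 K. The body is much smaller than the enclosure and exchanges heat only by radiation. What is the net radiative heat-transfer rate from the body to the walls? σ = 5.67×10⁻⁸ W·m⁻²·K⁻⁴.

P_net ≈ 247 W

For a small grey body in a large enclosure: P_net = εσA(T_body⁴ − T_wall⁴).
A = 4πr² = 0.01815 m²; T_body⁴ − T_wall⁴ = 2.215×10¹² − 1.170×10¹² = 1.045×10¹² K⁴.
|P_net| = 0.23·5.67×10⁻⁸·0.01815·1.045×10¹².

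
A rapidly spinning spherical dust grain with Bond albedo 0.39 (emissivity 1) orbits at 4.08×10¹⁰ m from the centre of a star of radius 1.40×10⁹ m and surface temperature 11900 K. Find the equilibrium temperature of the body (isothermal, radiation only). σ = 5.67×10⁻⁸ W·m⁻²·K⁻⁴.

The star's surface emits σT_*⁴; at distance d the flux is S = σT_*⁴(R_*/d)².
S = 5.67×10⁻⁸·(11900)⁴·(1.40×10⁹/4.08×10¹⁰)² = 1.339×10⁶ W/m².
For an isothermal sphere T⁴ = (1−a)S/(4σ) = 3.601×10¹² K⁴.

T ≈ 1380 K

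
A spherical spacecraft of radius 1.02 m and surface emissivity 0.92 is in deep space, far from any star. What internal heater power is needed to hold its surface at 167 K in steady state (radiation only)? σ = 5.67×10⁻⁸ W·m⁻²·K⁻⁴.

P = εσ·4πr²·T⁴.
4πr² = 13.07 m²; T⁴ = 7.778×10⁸ K⁴.
P = 0.92·5.67×10⁻⁸·13.07·7.778×10⁸.

P ≈ 530 W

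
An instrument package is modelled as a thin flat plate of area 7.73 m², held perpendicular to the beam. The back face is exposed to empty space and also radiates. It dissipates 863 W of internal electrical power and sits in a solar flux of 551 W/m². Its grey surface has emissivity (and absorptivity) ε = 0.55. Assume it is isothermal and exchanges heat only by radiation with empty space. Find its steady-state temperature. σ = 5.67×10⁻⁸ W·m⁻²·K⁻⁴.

T ≈ 286 K

At steady state, absorbed solar power + internal power = radiated power.
Absorbed: α·S·A_cross = 0.55·551·7.730 = 2343 W (cross-section A).
Total input = 2343 + 863 = 3206 W.
Radiated: εσ·A_surf·T⁴ with A_surf = 2A = 15.46 m².
T⁴ = 3206/(0.55·5.67×10⁻⁸·15.46) = 6.649×10⁹ K⁴.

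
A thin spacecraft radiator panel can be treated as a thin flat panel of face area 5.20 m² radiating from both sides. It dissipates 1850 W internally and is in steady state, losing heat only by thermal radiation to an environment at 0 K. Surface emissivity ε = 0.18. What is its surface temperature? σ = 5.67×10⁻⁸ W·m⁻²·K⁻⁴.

T ≈ 363 K

Steady state: internal power = radiated power, P = εσA T⁴.
Radiating area A = 2·5.20 = 10.40 m².
T⁴ = P/(εσA) = 1850/(0.18·5.67×10⁻⁸·10.40) = 1.743×10¹⁰ K⁴.
T = (1.743×10¹⁰)^(1/4).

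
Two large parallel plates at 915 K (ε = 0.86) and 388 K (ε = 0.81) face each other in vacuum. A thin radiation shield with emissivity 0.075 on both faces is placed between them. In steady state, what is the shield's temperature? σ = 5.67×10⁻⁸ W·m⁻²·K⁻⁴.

In steady state the net flux on the hot side equals that on the cold side.
σ(T₁⁴−T_s⁴)/D₁ = σ(T_s⁴−T₂⁴)/D₂, with D₁ = 1/ε₁+1/ε_s−1 = 13.50, D₂ = 1/ε_s+1/ε₂−1 = 13.57.
Solve for T_s⁴: T_s⁴ = (D₂·T₁⁴ + D₁·T₂⁴)/(D₁+D₂) = 3.627×10¹¹ K⁴.

T_s ≈ 776 K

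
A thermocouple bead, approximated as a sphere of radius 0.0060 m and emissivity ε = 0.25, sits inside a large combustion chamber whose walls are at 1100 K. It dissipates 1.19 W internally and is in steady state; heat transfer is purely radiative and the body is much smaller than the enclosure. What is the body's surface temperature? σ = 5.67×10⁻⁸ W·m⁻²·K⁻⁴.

T ≈ 1130 K

For a small grey body in a large enclosure, net radiated power = εσA(T⁴ − T_w⁴).
Steady state: P = εσA(T⁴ − T_w⁴) with A = 4πr² = 4.524×10⁻⁴ m².
T⁴ = P/(εσA) + T_w⁴ = 1.19/(0.25·5.67×10⁻⁸·4.524×10⁻⁴) + (1100)⁴
    = 1.856×10¹¹ + 1.464×10¹² = 1.650×10¹² K⁴.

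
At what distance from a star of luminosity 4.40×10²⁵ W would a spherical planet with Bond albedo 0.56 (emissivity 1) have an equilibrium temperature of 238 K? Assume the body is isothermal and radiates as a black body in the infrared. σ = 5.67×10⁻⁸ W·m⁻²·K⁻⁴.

d ≈ 4.60×10¹⁰ m

For an isothermal black-emitting sphere, (1−a)S·πr² = σ·4πr²·T⁴ ⇒ S = 4σT⁴/(1−a).
S = 4·5.67×10⁻⁸·(238)⁴/0.440 = 1654 W/m².
Flux falls as S = L/(4πd²), so d = √(L/(4πS)) = √(4.40×10²⁵/(4π·1654)).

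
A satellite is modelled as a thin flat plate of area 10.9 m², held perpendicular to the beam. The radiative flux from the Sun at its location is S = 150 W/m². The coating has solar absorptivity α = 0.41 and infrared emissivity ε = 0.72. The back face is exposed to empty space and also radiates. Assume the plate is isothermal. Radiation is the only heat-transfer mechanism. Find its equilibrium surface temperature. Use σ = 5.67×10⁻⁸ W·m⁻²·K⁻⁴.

T ≈ 166 K

At equilibrium, absorbed power = emitted power.
Absorbing cross-section = A = 10.90 m²; emitting surface = 2A = 21.80 m² (ratio 2).
αS·A_cross = εσ·A_surf·T⁴  ⇒  T⁴ = αS/(ε·2σ).
T⁴ = 0.410·150/(0.72·2·5.67×10⁻⁸) = 7.532×10⁸ K⁴.
T = (7.532×10⁸)^(1/4).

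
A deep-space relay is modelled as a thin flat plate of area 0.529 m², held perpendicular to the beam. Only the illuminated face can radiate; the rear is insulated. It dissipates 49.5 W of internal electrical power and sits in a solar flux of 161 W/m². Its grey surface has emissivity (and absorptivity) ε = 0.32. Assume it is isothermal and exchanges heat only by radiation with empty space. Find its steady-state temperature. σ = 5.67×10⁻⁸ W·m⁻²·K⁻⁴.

At steady state, absorbed solar power + internal power = radiated power.
Absorbed: α·S·A_cross = 0.32·161·0.5290 = 27.25 W (cross-section A).
Total input = 27.25 + 49.5 = 76.75 W.
Radiated: εσ·A_surf·T⁴ with A_surf = A = 0.5290 m².
T⁴ = 76.75/(0.32·5.67×10⁻⁸·0.5290) = 7.997×10⁹ K⁴.

T ≈ 299 K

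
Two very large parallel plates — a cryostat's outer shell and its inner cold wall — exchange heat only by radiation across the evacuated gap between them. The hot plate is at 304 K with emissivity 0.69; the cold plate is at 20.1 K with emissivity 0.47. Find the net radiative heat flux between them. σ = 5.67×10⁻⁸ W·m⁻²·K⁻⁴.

For two infinite grey parallel plates, q = σ(T₁⁴ − T₂⁴)/(1/ε₁ + 1/ε₂ − 1).
T₁⁴ − T₂⁴ = 8.541×10⁹ − 1.632×10⁵ = 8.541×10⁹ K⁴.
1/ε₁ + 1/ε₂ − 1 = 1.449 + 2.128 − 1 = 2.577.
q = 5.67×10⁻⁸ × 8.541×10⁹ / 2.577.

q ≈ 188 W/m²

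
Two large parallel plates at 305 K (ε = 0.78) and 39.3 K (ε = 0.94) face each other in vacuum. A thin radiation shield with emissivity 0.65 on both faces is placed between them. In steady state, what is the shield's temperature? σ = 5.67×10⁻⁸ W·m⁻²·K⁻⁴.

In steady state the net flux on the hot side equals that on the cold side.
σ(T₁⁴−T_s⁴)/D₁ = σ(T_s⁴−T₂⁴)/D₂, with D₁ = 1/ε₁+1/ε_s−1 = 1.821, D₂ = 1/ε_s+1/ε₂−1 = 1.602.
Solve for T_s⁴: T_s⁴ = (D₂·T₁⁴ + D₁·T₂⁴)/(D₁+D₂) = 4.052×10⁹ K⁴.

T_s ≈ 252 K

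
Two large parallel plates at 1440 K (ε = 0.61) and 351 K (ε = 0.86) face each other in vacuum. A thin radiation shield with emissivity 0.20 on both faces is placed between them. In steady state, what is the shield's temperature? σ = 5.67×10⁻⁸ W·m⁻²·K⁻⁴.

In steady state the net flux on the hot side equals that on the cold side.
σ(T₁⁴−T_s⁴)/D₁ = σ(T_s⁴−T₂⁴)/D₂, with D₁ = 1/ε₁+1/ε_s−1 = 5.639, D₂ = 1/ε_s+1/ε₂−1 = 5.163.
Solve for T_s⁴: T_s⁴ = (D₂·T₁⁴ + D₁·T₂⁴)/(D₁+D₂) = 2.063×10¹² K⁴.

T_s ≈ 1200 K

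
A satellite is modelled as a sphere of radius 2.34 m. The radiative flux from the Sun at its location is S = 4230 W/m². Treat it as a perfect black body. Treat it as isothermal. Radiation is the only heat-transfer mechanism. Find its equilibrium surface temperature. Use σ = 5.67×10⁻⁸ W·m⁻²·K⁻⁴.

At equilibrium, absorbed power = emitted power.
Absorbing cross-section = πr² = 17.20 m²; emitting surface = 4πr² = 68.81 m² (ratio 4).
S·A_cross = εσ·A_surf·T⁴  ⇒  T⁴ = S/(4σ).
T⁴ = 1.00·4230/(4·5.67×10⁻⁸) = 1.865×10¹⁰ K⁴.
T = (1.865×10¹⁰)^(1/4).

T ≈ 370 K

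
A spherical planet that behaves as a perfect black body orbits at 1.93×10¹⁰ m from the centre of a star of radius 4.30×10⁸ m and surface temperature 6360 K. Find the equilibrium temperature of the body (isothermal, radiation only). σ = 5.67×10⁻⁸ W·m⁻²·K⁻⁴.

The star's surface emits σT_*⁴; at distance d the flux is S = σT_*⁴(R_*/d)².
S = 5.67×10⁻⁸·(6360)⁴·(4.30×10⁸/1.93×10¹⁰)² = 46050 W/m².
For an isothermal sphere T⁴ = (1−a)S/(4σ) = 2.030×10¹¹ K⁴.

T ≈ 671 K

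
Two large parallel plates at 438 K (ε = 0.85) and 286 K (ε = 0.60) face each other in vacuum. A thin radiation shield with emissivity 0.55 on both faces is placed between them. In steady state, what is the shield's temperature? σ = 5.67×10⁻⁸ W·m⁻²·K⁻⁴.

T_s ≈ 391 K

In steady state the net flux on the hot side equals that on the cold side.
σ(T₁⁴−T_s⁴)/D₁ = σ(T_s⁴−T₂⁴)/D₂, with D₁ = 1/ε₁+1/ε_s−1 = 1.995, D₂ = 1/ε_s+1/ε₂−1 = 2.485.
Solve for T_s⁴: T_s⁴ = (D₂·T₁⁴ + D₁·T₂⁴)/(D₁+D₂) = 2.340×10¹⁰ K⁴.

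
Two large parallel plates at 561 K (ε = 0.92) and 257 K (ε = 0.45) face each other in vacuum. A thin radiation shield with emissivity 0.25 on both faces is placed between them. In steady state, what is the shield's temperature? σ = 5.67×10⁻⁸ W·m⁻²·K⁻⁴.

T_s ≈ 490 K

In steady state the net flux on the hot side equals that on the cold side.
σ(T₁⁴−T_s⁴)/D₁ = σ(T_s⁴−T₂⁴)/D₂, with D₁ = 1/ε₁+1/ε_s−1 = 4.087, D₂ = 1/ε_s+1/ε₂−1 = 5.222.
Solve for T_s⁴: T_s⁴ = (D₂·T₁⁴ + D₁·T₂⁴)/(D₁+D₂) = 5.748×10¹⁰ K⁴.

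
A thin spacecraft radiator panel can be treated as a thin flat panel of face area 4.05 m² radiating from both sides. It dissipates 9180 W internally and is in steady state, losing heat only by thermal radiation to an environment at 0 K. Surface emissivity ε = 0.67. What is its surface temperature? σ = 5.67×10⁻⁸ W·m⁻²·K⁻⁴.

T ≈ 416 K

Steady state: internal power = radiated power, P = εσA T⁴.
Radiating area A = 2·4.05 = 8.100 m².
T⁴ = P/(εσA) = 9180/(0.67·5.67×10⁻⁸·8.100) = 2.983×10¹⁰ K⁴.
T = (2.983×10¹⁰)^(1/4).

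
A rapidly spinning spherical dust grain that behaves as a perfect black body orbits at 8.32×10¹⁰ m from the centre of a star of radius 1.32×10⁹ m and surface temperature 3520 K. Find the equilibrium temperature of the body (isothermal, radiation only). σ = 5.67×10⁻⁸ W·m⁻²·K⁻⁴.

The star's surface emits σT_*⁴; at distance d the flux is S = σT_*⁴(R_*/d)².
S = 5.67×10⁻⁸·(3520)⁴·(1.32×10⁹/8.32×10¹⁰)² = 2191 W/m².
For an isothermal sphere T⁴ = (1−a)S/(4σ) = 9.661×10⁹ K⁴.

T ≈ 314 K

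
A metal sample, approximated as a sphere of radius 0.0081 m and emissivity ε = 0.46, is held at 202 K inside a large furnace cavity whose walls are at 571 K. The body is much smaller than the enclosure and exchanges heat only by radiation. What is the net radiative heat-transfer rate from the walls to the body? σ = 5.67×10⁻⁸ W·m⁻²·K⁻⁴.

For a small grey body in a large enclosure: P_net = εσA(T_body⁴ − T_wall⁴).
A = 4πr² = 8.245×10⁻⁴ m²; T_body⁴ − T_wall⁴ = 1.665×10⁹ − 1.063×10¹¹ = -1.046×10¹¹ K⁴.
|P_net| = 0.46·5.67×10⁻⁸·8.245×10⁻⁴·1.046×10¹¹.

P_net ≈ 2.25 W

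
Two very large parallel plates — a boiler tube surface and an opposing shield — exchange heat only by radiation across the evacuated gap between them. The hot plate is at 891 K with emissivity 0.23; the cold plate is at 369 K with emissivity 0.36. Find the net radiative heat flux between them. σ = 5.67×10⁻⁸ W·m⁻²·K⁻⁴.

q ≈ 5660 W/m²

For two infinite grey parallel plates, q = σ(T₁⁴ − T₂⁴)/(1/ε₁ + 1/ε₂ − 1).
T₁⁴ − T₂⁴ = 6.302×10¹¹ − 1.854×10¹⁰ = 6.117×10¹¹ K⁴.
1/ε₁ + 1/ε₂ − 1 = 4.348 + 2.778 − 1 = 6.126.
q = 5.67×10⁻⁸ × 6.117×10¹¹ / 6.126.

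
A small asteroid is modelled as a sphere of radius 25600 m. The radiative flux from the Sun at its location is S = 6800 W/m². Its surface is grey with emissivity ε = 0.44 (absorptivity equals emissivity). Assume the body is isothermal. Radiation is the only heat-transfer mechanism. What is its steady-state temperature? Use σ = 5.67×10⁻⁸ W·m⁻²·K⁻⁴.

T ≈ 416 K

At equilibrium, absorbed power = emitted power.
Absorbing cross-section = πr² = 2.059×10⁹ m²; emitting surface = 4πr² = 8.235×10⁹ m² (ratio 4).
εS·A_cross = εσ·A_surf·T⁴  ⇒  T⁴ = S/(4σ)   (ε cancels).
T⁴ = 6800/(4·5.67×10⁻⁸) = 2.998×10¹⁰ K⁴.
T = (2.998×10¹⁰)^(1/4).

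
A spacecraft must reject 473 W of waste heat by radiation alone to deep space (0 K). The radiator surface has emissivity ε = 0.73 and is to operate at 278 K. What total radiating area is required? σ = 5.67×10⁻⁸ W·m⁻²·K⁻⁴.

P = εσA T⁴ ⇒ A = P/(εσT⁴).
T⁴ = 5.973×10⁹ K⁴.
A = 473/(0.73 × 5.67×10⁻⁸ × 5.973×10⁹).

A ≈ 1.91 m²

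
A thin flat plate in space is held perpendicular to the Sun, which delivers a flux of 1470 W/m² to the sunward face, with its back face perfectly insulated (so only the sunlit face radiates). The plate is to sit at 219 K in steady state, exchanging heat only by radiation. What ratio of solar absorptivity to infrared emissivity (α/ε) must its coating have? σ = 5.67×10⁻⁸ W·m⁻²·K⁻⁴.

Balance: αS·A = εσ·1A·T⁴ ⇒ α/ε = σT⁴/S.
α/ε = 5.67×10⁻⁸·(219)⁴/1470 = 5.67×10⁻⁸·2.300×10⁹/1470.

α/ε ≈ 0.0887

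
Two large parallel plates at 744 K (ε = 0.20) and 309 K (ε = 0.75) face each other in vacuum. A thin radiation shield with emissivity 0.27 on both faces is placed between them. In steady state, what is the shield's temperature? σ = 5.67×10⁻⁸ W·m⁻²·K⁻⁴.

T_s ≈ 578 K

In steady state the net flux on the hot side equals that on the cold side.
σ(T₁⁴−T_s⁴)/D₁ = σ(T_s⁴−T₂⁴)/D₂, with D₁ = 1/ε₁+1/ε_s−1 = 7.704, D₂ = 1/ε_s+1/ε₂−1 = 4.037.
Solve for T_s⁴: T_s⁴ = (D₂·T₁⁴ + D₁·T₂⁴)/(D₁+D₂) = 1.113×10¹¹ K⁴.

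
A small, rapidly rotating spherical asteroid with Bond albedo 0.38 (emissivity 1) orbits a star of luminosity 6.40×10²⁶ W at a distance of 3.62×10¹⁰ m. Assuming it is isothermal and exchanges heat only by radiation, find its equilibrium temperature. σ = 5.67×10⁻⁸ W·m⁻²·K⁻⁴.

First find the stellar flux at distance d: S = L/(4πd²) = 6.40×10²⁶/(4π·(3.62×10¹⁰)²) = 38860 W/m².
For an isothermal sphere, absorbed (1−a)S·πr² = emitted σ·4πr²·T⁴, so T⁴ = (1−a)S/(4σ).
T⁴ = 0.620·38860/(4·5.67×10⁻⁸) = 1.062×10¹¹ K⁴.

T ≈ 571 K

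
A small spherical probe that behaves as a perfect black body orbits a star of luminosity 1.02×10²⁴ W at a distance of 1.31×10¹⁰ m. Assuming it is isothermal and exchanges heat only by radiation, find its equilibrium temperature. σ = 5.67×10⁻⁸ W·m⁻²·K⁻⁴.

T ≈ 214 K

First find the stellar flux at distance d: S = L/(4πd²) = 1.02×10²⁴/(4π·(1.31×10¹⁰)²) = 473.0 W/m².
For an isothermal sphere, absorbed (1−a)S·πr² = emitted σ·4πr²·T⁴, so T⁴ = (1−a)S/(4σ).
T⁴ = 1.00·473.0/(4·5.67×10⁻⁸) = 2.085×10⁹ K⁴.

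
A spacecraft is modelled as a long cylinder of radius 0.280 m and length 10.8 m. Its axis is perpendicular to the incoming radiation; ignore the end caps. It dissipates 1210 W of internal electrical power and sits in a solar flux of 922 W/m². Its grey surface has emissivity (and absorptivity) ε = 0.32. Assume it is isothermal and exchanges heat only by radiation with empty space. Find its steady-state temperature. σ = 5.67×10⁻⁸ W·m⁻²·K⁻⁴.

At steady state, absorbed solar power + internal power = radiated power.
Absorbed: α·S·A_cross = 0.32·922·6.048 = 1784 W (cross-section 2rL).
Total input = 1784 + 1210 = 2994 W.
Radiated: εσ·A_surf·T⁴ with A_surf = 2πrL = 19.00 m².
T⁴ = 2994/(0.32·5.67×10⁻⁸·19.00) = 8.686×10⁹ K⁴.

T ≈ 305 K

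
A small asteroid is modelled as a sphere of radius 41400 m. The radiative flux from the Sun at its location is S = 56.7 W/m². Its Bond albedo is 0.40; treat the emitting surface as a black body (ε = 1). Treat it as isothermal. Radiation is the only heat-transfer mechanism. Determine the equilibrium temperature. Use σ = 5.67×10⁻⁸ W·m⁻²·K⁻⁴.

At equilibrium, absorbed power = emitted power.
Absorbing cross-section = πr² = 5.385×10⁹ m²; emitting surface = 4πr² = 2.154×10¹⁰ m² (ratio 4).
(1−a)S·A_cross = εσ·A_surf·T⁴  ⇒  T⁴ = (1−a)S/(4σ).
T⁴ = 0.600·56.7/(4·5.67×10⁻⁸) = 1.500×10⁸ K⁴.
T = (1.500×10⁸)^(1/4).

T ≈ 111 K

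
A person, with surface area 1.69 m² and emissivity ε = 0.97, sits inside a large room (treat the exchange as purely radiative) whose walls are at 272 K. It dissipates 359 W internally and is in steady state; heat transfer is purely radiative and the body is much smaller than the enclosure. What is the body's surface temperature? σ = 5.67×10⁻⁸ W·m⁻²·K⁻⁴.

T ≈ 311 K

For a small grey body in a large enclosure, net radiated power = εσA(T⁴ − T_w⁴).
Steady state: P = εσA(T⁴ − T_w⁴) with A = 1.69 m².
T⁴ = P/(εσA) + T_w⁴ = 359/(0.97·5.67×10⁻⁸·1.690) + (272)⁴
    = 3.862×10⁹ + 5.474×10⁹ = 9.336×10⁹ K⁴.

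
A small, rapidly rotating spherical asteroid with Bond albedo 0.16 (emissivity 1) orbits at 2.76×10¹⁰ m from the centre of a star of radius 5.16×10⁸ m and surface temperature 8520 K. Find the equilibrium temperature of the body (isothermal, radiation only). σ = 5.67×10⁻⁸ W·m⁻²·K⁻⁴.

T ≈ 789 K

The star's surface emits σT_*⁴; at distance d the flux is S = σT_*⁴(R_*/d)².
S = 5.67×10⁻⁸·(8520)⁴·(5.16×10⁸/2.76×10¹⁰)² = 1.044×10⁵ W/m².
For an isothermal sphere T⁴ = (1−a)S/(4σ) = 3.868×10¹¹ K⁴.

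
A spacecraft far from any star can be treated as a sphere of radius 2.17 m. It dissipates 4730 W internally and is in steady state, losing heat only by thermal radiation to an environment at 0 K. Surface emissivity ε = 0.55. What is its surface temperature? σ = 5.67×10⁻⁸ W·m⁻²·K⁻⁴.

T ≈ 225 K

Steady state: internal power = radiated power, P = εσA T⁴.
Radiating area A = 4πr² = 59.17 m².
T⁴ = P/(εσA) = 4730/(0.55·5.67×10⁻⁸·59.17) = 2.563×10⁹ K⁴.
T = (2.563×10⁹)^(1/4).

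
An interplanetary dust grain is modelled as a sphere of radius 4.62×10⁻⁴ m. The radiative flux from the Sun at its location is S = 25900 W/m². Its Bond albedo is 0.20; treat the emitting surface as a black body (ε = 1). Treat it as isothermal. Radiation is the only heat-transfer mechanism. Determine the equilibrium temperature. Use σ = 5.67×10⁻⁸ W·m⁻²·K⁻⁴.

T ≈ 550 K

At equilibrium, absorbed power = emitted power.
Absorbing cross-section = πr² = 6.706×10⁻⁷ m²; emitting surface = 4πr² = 2.682×10⁻⁶ m² (ratio 4).
(1−a)S·A_cross = εσ·A_surf·T⁴  ⇒  T⁴ = (1−a)S/(4σ).
T⁴ = 0.800·25900/(4·5.67×10⁻⁸) = 9.136×10¹⁰ K⁴.
T = (9.136×10¹⁰)^(1/4).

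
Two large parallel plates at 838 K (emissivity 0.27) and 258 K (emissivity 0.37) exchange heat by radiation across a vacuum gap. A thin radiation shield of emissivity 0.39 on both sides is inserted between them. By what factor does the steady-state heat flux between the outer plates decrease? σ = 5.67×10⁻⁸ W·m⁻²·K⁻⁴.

Without shield: q₀ = σΔ(T⁴)/(1/ε₁+1/ε₂−1) with denominator 5.406.
With shield the two gaps are in series; the resistances add: (1/ε₁+1/ε_s−1)+(1/ε_s+1/ε₂−1) = 5.268+4.267 = 9.535.
Heat-flux ratio q₀/q = 9.535/5.406.

factor ≈ 1.76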